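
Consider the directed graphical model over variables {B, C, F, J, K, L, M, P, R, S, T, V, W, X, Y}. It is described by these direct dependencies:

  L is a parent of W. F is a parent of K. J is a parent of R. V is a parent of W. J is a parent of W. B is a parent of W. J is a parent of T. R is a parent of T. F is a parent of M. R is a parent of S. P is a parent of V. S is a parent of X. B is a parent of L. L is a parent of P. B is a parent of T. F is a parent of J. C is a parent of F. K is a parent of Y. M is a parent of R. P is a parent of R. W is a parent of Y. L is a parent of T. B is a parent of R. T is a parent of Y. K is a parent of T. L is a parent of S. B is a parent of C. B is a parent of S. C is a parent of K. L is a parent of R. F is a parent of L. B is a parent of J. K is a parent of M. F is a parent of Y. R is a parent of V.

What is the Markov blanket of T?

{B, F, J, K, L, R, W, Y}

A node's Markov blanket = Pa ∪ Ch ∪ (parents of Ch other than the node itself).
Parents of T: B, J, K, L, R.
T's children: Y.
For each child, the remaining parents (spouses of T):
  parents(Y) \ {T} = {F, K, W}.
MB(T) = {B, F, J, K, L, R, W, Y}.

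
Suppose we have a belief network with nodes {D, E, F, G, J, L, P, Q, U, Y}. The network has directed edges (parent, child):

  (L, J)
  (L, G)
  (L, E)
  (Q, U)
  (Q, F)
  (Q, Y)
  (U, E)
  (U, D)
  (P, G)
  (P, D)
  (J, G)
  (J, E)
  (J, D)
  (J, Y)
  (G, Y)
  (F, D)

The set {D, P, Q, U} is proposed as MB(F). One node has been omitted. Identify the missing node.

J

Parents of F: Q.
F's children: D.
Other parents of F's children:
  D: J, P, U
MB(F) = {D, J, P, Q, U}.
Comparing with the claimed set, J is missing.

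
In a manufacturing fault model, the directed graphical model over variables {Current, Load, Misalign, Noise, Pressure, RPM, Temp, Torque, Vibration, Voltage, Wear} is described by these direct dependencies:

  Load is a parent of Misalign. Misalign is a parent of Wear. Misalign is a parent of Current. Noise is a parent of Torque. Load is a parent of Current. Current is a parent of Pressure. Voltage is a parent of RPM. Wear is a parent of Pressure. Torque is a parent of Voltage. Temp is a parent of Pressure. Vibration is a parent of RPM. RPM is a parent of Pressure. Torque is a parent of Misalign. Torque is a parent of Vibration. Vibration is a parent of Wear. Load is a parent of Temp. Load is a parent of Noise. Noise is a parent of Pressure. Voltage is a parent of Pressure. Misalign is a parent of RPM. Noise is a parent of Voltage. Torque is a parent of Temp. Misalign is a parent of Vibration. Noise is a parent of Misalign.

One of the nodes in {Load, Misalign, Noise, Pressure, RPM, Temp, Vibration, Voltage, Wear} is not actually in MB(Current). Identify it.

Vibration

Pa(Current) = {Load, Misalign}.
Current's children: Pressure.
Co-parents of Current (other parents of its children):
  Pressure: Noise, RPM, Temp, Voltage, Wear
MB(Current) = {Load, Misalign, Noise, Pressure, RPM, Temp, Voltage, Wear}.
Vibration is neither a parent, child, nor co-parent of Current, so it does not belong.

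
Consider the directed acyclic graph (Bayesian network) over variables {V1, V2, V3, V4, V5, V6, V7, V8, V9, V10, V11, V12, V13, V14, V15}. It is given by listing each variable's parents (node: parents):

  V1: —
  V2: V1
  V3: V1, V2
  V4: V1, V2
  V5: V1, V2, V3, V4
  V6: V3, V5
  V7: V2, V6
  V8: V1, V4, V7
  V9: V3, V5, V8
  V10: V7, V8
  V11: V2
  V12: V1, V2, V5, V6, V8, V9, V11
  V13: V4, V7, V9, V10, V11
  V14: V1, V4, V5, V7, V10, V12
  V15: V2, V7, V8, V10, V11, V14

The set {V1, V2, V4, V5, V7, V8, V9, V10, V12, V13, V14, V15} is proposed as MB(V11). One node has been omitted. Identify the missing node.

V6

V11 has children V12, V13, V15.
V11's parents: V2.
For each child, the remaining parents (spouses of V11):
  V12 also has parents V1, V2, V5, V6, V8, V9.
  parents(V13) \ {V11} = {V4, V7, V9, V10}.
  V15 also has parents V2, V7, V8, V10, V14.
MB(V11) = {V1, V2, V4, V5, V6, V7, V8, V9, V10, V12, V13, V14, V15}.
Comparing with the claimed set, V6 is missing.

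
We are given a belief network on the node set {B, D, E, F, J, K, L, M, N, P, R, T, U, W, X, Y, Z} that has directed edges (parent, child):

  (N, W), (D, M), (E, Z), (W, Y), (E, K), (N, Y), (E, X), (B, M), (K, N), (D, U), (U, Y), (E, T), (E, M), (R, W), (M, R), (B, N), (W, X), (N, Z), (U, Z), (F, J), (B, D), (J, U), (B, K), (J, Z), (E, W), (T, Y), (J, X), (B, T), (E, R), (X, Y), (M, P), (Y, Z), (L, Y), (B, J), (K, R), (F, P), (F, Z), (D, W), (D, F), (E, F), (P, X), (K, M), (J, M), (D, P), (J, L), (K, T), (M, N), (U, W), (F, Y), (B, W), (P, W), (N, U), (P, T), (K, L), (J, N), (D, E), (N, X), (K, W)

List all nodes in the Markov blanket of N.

{B, D, E, F, J, K, L, M, P, R, T, U, W, X, Y, Z}

Recall MB(v) = parents ∪ children ∪ spouses, where spouses are the other parents of v's children.
Children of N: U, W, X, Y, Z.
N has parents B, J, K, M.
Parents of each child, excluding N:
  U: D, J
  W: B, D, E, K, P, R, U
  X: E, J, P, W
  Y: F, L, T, U, W, X
  Z: E, F, J, U, Y
Taking the union gives {B, D, E, F, J, K, L, M, P, R, T, U, W, X, Y, Z}.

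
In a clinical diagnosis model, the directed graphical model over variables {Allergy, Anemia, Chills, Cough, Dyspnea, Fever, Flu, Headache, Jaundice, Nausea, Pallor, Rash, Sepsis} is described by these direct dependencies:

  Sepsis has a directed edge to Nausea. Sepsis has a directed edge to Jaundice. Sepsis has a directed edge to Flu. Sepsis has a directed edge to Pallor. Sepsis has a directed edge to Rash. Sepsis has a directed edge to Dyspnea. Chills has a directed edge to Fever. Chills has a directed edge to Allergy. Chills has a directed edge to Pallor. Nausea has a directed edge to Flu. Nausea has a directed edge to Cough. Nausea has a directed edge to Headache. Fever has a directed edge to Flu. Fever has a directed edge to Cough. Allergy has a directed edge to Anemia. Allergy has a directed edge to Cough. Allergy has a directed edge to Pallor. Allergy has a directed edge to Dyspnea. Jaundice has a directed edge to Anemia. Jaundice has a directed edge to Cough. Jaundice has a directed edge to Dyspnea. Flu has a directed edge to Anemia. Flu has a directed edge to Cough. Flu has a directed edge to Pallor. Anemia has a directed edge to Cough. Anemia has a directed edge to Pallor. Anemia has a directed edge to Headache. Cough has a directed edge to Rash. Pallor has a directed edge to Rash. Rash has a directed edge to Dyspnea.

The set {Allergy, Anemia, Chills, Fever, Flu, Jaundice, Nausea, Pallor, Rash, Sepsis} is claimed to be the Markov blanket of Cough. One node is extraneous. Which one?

Chills

Parents of Cough: Allergy, Anemia, Fever, Flu, Jaundice, Nausea.
Cough's children: Rash.
Other parents of Cough's children:
  parents(Rash) \ {Cough} = {Pallor, Sepsis}.
MB(Cough) = {Allergy, Anemia, Fever, Flu, Jaundice, Nausea, Pallor, Rash, Sepsis}.
Chills is neither a parent, child, nor co-parent of Cough, so it does not belong.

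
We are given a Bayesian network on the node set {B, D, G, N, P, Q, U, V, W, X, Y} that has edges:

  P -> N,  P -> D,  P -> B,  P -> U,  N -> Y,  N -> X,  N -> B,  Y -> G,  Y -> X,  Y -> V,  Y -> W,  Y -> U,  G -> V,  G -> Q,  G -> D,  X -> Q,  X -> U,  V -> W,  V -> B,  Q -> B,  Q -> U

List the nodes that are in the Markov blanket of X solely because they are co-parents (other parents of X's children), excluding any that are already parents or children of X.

{G, P}

Children of X: Q, U.
  Q: G
  U: P, Q, Y
Excluding nodes already adjacent to X (N, Q, U, Y), the co-parent-only contribution is {G, P}.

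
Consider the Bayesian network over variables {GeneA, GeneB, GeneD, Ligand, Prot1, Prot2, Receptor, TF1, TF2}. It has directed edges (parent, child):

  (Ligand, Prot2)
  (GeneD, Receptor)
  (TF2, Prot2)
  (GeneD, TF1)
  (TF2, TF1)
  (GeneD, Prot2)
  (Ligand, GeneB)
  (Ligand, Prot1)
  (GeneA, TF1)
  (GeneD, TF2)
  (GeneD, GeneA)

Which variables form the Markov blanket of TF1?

Recall MB(v) = parents ∪ children ∪ spouses, where spouses are the other parents of v's children.
Ch(TF1) = {}.
TF1's parents: GeneA, GeneD, TF2.
With no children, TF1 has no spouses; the co-parent set is empty.
So the Markov blanket of TF1 is {GeneA, GeneD, TF2}.

{GeneA, GeneD, TF2}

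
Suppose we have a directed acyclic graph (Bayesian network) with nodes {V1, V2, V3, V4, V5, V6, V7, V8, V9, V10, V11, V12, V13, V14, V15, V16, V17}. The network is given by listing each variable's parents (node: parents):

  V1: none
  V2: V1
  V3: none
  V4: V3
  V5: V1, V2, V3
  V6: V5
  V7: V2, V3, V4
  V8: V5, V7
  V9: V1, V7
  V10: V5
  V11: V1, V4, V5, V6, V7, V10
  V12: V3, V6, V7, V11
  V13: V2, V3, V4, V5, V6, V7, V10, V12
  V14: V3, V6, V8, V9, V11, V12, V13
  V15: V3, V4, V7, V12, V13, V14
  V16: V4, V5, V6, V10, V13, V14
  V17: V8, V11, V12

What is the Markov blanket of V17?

{V8, V11, V12}

Ch(V17) = {}.
Pa(V17) = {V8, V11, V12}.
With no children, V17 has no spouses; the co-parent set is empty.
Union: {V8, V11, V12} ∪ {} ∪ {} = {V8, V11, V12}.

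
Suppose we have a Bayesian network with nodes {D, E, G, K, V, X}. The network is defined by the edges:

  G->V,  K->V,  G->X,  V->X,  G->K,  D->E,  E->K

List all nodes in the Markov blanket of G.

A node's Markov blanket = Pa ∪ Ch ∪ (parents of Ch other than the node itself).
G has no parents.
Children of G: K, V, X.
For each child, the remaining parents (spouses of G):
  parents(K) \ {G} = {E}.
  V also has parent K.
  parents(X) \ {G} = {V}.
Union: {} ∪ {K, V, X} ∪ {E, K, V} = {E, K, V, X}.

{E, K, V, X}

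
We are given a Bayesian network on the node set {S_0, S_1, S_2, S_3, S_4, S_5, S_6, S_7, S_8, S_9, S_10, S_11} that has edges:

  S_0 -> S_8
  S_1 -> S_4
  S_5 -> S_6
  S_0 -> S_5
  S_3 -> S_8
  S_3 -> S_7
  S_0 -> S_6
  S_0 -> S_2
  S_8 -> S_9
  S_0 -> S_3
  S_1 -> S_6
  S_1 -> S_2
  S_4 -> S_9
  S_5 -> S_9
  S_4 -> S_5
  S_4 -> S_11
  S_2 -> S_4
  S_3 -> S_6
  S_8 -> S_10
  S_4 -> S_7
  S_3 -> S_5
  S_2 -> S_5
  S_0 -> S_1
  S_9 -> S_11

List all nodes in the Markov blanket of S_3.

{S_0, S_1, S_2, S_4, S_5, S_6, S_7, S_8}

A node's Markov blanket = Pa ∪ Ch ∪ (parents of Ch other than the node itself).
S_3 has parent S_0.
Ch(S_3) = {S_5, S_6, S_7, S_8}.
Co-parents of S_3 (other parents of its children):
  S_5: S_0, S_2, S_4
  S_6: S_0, S_1, S_5
  S_7: S_4
  S_8: S_0
So the Markov blanket of S_3 is {S_0, S_1, S_2, S_4, S_5, S_6, S_7, S_8}.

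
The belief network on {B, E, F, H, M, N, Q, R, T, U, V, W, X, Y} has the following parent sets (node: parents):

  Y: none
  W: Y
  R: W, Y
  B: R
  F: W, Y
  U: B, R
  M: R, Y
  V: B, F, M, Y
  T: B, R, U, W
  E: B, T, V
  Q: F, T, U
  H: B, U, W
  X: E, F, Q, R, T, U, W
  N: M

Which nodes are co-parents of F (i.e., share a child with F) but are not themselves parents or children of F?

Children of F: Q, V, X.
  V: B, M, Y
  Q: T, U
  X: E, Q, R, T, U, W
Excluding nodes already adjacent to F (Q, V, W, X, Y), the co-parent-only contribution is {B, E, M, R, T, U}.

{B, E, M, R, T, U}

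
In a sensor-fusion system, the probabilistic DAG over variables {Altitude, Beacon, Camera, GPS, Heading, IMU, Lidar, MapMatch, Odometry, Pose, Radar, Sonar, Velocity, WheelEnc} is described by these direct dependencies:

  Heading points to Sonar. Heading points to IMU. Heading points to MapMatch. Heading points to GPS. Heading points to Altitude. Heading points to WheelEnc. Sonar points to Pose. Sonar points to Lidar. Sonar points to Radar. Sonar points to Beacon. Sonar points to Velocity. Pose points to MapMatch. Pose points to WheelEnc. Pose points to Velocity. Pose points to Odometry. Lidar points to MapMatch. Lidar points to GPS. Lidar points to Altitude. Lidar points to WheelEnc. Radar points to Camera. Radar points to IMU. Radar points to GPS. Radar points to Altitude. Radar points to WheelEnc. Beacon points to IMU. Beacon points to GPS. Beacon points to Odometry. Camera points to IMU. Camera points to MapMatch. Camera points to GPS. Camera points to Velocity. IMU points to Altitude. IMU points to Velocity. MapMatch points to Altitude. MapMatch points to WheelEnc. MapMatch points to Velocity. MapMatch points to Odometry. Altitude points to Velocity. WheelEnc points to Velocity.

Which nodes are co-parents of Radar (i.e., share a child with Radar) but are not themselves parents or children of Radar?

{Beacon, Heading, Lidar, MapMatch, Pose}

Children of Radar: Altitude, Camera, GPS, IMU, WheelEnc.
  Camera has no other parent.
  IMU's other parents are Beacon, Camera, Heading.
  GPS's other parents are Beacon, Camera, Heading, Lidar.
  Altitude also has parents Heading, IMU, Lidar, MapMatch.
  WheelEnc also has parents Heading, Lidar, MapMatch, Pose.
Excluding nodes already adjacent to Radar (Altitude, Camera, GPS, IMU, Sonar, WheelEnc), the co-parent-only contribution is {Beacon, Heading, Lidar, MapMatch, Pose}.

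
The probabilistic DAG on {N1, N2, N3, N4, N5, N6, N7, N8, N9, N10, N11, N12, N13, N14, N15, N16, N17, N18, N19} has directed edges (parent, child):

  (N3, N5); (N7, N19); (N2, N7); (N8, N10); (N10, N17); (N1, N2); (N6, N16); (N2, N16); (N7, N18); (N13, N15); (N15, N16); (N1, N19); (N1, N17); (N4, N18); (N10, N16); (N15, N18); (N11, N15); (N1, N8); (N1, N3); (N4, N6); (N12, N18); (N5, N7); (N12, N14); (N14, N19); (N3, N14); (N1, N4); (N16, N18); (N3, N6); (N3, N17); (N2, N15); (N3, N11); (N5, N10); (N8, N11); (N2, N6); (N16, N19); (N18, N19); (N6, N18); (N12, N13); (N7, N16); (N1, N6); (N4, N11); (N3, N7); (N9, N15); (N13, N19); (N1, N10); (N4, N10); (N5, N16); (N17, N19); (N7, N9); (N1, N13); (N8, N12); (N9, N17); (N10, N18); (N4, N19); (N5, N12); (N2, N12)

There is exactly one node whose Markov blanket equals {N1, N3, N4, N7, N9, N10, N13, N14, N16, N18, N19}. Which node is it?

The target node must have every member of {N1, N3, N4, N7, N9, N10, N13, N14, N16, N18, N19} as a parent, child, or co-parent, and no others.
Parents of N17: N1, N3, N9, N10; children: N19; co-parents: N1, N4, N7, N13, N14, N16, N18.
These exactly cover the given set, so the node is N17.

N17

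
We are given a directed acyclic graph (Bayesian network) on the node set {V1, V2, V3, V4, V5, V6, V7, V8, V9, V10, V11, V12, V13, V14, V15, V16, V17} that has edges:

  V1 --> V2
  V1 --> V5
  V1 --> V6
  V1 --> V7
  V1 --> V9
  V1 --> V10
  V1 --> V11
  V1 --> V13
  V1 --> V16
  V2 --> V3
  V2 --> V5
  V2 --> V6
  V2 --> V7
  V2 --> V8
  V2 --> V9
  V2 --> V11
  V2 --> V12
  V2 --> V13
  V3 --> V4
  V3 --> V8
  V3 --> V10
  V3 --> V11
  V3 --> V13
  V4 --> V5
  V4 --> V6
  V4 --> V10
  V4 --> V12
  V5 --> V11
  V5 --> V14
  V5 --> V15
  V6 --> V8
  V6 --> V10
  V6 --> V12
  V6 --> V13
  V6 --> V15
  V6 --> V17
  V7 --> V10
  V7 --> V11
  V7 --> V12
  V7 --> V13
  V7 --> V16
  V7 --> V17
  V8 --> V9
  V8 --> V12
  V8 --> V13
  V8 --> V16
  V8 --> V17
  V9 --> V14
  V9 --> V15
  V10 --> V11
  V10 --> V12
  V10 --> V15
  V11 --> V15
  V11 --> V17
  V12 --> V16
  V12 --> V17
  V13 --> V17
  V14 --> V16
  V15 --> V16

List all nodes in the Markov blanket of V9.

Parents of V9: V1, V2, V8.
V9 has children V14, V15.
For each child, the remaining parents (spouses of V9):
  V14: V5
  V15: V5, V6, V10, V11
Union: {V1, V2, V8} ∪ {V14, V15} ∪ {V5, V6, V10, V11} = {V1, V2, V5, V6, V8, V10, V11, V14, V15}.

{V1, V2, V5, V6, V8, V10, V11, V14, V15}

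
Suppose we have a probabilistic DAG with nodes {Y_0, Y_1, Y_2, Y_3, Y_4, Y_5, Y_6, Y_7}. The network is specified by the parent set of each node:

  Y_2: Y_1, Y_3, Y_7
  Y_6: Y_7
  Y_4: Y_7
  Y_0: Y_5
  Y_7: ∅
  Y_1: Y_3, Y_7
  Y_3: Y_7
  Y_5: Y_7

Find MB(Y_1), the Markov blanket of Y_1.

{Y_2, Y_3, Y_7}

By definition, MB(Y_1) is built from Y_1's parents, Y_1's children, and the co-parents of Y_1.
Y_1's parents: Y_3, Y_7.
Children of Y_1: Y_2.
Other parents of Y_1's children:
  Y_2 also has parents Y_3, Y_7.
Union: {Y_3, Y_7} ∪ {Y_2} ∪ {Y_3, Y_7} = {Y_2, Y_3, Y_7}.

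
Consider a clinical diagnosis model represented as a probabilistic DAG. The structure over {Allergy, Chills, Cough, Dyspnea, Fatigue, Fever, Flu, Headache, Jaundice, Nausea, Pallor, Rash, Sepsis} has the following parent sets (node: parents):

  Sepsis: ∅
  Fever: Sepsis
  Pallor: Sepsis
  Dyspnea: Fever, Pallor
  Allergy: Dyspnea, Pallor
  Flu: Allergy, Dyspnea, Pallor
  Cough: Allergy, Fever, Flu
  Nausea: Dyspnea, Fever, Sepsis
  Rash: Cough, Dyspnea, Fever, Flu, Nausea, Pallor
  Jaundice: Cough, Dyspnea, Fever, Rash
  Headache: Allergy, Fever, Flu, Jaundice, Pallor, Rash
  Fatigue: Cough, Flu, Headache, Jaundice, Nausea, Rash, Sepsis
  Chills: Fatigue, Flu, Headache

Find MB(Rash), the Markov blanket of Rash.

By definition, MB(Rash) is built from Rash's parents, Rash's children, and the co-parents of Rash.
Rash has parents Cough, Dyspnea, Fever, Flu, Nausea, Pallor.
Ch(Rash) = {Fatigue, Headache, Jaundice}.
Parents of each child, excluding Rash:
  Jaundice also has parents Cough, Dyspnea, Fever.
  Headache also has parents Allergy, Fever, Flu, Jaundice, Pallor.
  Fatigue also has parents Cough, Flu, Headache, Jaundice, Nausea, Sepsis.
MB(Rash) = {Allergy, Cough, Dyspnea, Fatigue, Fever, Flu, Headache, Jaundice, Nausea, Pallor, Sepsis}.

{Allergy, Cough, Dyspnea, Fatigue, Fever, Flu, Headache, Jaundice, Nausea, Pallor, Sepsis}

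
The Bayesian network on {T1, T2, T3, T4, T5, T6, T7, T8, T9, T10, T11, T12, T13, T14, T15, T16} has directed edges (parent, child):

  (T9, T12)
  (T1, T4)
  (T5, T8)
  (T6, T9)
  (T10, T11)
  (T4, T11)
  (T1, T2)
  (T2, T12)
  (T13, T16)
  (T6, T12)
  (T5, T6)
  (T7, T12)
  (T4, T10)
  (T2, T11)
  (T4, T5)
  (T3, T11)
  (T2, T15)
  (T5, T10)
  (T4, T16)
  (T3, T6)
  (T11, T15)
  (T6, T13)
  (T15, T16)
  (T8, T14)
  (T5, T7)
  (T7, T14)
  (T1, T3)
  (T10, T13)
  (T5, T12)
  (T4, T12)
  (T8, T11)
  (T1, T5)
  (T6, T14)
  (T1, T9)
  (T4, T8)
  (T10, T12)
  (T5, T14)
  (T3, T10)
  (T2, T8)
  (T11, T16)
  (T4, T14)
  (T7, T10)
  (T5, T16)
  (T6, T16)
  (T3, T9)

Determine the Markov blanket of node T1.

The Markov blanket of a node is its parents, its children, and the other parents of its children.
Parents of T1: none.
T1 has children T2, T3, T4, T5, T9.
Parents of each child, excluding T1:
  T2 has no other parent.
  T3 has no other parent.
  T4: no additional parents.
  T5 also has parent T4.
  T9's other parents are T3, T6.
Taking the union gives {T2, T3, T4, T5, T6, T9}.

{T2, T3, T4, T5, T6, T9}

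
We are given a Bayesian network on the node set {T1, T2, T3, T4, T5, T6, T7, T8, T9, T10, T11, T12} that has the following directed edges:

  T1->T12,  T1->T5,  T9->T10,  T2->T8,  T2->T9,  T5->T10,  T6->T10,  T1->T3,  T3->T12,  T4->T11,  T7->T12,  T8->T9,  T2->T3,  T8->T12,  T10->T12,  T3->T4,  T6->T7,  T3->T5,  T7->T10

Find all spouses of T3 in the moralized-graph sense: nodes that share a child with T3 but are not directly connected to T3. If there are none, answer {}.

{T7, T8, T10}

Children of T3: T4, T5, T12.
  T4: no additional parents.
  T5's other parent is T1.
  T12 also has parents T1, T7, T8, T10.
Excluding nodes already adjacent to T3 (T1, T2, T4, T5, T12), the co-parent-only contribution is {T7, T8, T10}.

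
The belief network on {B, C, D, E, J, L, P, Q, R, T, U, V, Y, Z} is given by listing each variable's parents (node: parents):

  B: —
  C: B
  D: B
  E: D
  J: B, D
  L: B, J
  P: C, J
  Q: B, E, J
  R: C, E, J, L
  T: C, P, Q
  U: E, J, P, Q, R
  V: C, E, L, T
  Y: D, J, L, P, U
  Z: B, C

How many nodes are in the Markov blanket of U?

The Markov blanket of a node is its parents, its children, and the other parents of its children.
Children of U: Y.
Pa(U) = {E, J, P, Q, R}.
For each child, the remaining parents (spouses of U):
  Y: D, J, L, P
MB(U) = {D, E, J, L, P, Q, R, Y}, which has 8 nodes.

8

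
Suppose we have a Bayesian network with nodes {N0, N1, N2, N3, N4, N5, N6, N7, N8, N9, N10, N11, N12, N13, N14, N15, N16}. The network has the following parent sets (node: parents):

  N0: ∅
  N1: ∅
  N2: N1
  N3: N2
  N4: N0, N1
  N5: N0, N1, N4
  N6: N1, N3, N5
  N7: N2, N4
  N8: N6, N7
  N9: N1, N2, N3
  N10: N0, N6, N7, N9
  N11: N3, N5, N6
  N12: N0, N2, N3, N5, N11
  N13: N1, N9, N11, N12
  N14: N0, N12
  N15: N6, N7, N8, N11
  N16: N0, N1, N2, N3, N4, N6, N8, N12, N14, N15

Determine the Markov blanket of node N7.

{N0, N2, N4, N6, N8, N9, N10, N11, N15}

N7 has parents N2, N4.
Ch(N7) = {N8, N10, N15}.
Other parents of N7's children:
  N8's other parent is N6.
  parents(N10) \ {N7} = {N0, N6, N9}.
  N15 also has parents N6, N8, N11.
Union: {N2, N4} ∪ {N8, N10, N15} ∪ {N0, N6, N8, N9, N11} = {N0, N2, N4, N6, N8, N9, N10, N11, N15}.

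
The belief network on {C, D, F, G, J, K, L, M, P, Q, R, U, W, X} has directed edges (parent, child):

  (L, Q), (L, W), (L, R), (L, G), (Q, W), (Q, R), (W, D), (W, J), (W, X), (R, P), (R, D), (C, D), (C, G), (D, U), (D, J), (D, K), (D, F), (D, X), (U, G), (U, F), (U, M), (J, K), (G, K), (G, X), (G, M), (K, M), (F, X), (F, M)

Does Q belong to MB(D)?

No

Recall MB(v) = parents ∪ children ∪ spouses, where spouses are the other parents of v's children.
D's parents: C, R, W.
Children of D: F, J, K, U, X.
Other parents of D's children:
  U: no additional parents.
  parents(J) \ {D} = {W}.
  K's other parents are G, J.
  F also has parent U.
  X's other parents are F, G, W.
MB(D) = {C, F, G, J, K, R, U, W, X}; Q is not in this set.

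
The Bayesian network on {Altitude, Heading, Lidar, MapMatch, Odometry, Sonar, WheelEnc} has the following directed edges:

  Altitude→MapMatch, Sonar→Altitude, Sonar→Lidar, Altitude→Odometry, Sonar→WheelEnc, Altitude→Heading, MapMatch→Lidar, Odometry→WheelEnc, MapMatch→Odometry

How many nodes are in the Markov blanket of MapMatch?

4

MapMatch has parent Altitude.
Children of MapMatch: Lidar, Odometry.
Other parents of MapMatch's children:
  Odometry also has parent Altitude.
  Lidar also has parent Sonar.
MB(MapMatch) = {Altitude, Lidar, Odometry, Sonar}, which has 4 nodes.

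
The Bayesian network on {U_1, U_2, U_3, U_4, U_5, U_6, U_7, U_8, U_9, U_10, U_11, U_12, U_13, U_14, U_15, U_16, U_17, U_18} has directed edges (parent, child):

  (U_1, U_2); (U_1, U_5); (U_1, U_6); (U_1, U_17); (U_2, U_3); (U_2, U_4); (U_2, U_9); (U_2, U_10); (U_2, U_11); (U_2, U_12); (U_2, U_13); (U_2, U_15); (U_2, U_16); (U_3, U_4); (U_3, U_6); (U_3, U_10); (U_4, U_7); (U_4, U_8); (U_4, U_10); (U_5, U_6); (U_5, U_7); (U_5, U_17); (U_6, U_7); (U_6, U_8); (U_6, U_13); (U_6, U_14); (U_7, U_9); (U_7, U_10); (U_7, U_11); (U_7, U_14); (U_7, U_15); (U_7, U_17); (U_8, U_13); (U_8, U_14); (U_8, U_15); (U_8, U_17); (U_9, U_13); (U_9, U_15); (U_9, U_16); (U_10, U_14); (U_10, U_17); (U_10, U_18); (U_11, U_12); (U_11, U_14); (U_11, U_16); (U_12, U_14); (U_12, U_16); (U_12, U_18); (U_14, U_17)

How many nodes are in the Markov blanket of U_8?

A node's Markov blanket = Pa ∪ Ch ∪ (parents of Ch other than the node itself).
U_8 has children U_13, U_14, U_15, U_17.
U_8 has parents U_4, U_6.
For each child, the remaining parents (spouses of U_8):
  U_13 also has parents U_2, U_6, U_9.
  U_14 also has parents U_6, U_7, U_10, U_11, U_12.
  U_15's other parents are U_2, U_7, U_9.
  parents(U_17) \ {U_8} = {U_1, U_5, U_7, U_10, U_14}.
MB(U_8) = {U_1, U_2, U_4, U_5, U_6, U_7, U_9, U_10, U_11, U_12, U_13, U_14, U_15, U_17}, which has 14 nodes.

14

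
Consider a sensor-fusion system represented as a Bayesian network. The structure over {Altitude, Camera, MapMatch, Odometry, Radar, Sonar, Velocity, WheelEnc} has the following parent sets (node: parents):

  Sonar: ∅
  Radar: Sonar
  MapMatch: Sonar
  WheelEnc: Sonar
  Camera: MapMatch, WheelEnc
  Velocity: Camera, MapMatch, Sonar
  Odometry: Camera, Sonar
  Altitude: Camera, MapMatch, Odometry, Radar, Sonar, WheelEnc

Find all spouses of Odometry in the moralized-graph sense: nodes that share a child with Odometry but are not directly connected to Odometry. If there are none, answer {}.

{MapMatch, Radar, WheelEnc}

Children of Odometry: Altitude.
  Altitude also has parents Camera, MapMatch, Radar, Sonar, WheelEnc.
Excluding nodes already adjacent to Odometry (Altitude, Camera, Sonar), the co-parent-only contribution is {MapMatch, Radar, WheelEnc}.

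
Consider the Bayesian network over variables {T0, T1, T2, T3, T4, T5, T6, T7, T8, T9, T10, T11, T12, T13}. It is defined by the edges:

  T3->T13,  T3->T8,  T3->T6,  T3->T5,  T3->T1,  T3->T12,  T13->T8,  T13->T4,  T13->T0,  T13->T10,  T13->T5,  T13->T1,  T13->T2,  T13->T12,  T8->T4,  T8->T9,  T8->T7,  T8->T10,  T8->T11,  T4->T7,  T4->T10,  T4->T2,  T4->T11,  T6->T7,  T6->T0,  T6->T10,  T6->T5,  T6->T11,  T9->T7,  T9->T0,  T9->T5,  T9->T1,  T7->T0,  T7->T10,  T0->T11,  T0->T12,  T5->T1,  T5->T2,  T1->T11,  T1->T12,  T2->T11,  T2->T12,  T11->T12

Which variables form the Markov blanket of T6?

Ch(T6) = {T0, T5, T7, T10, T11}.
Pa(T6) = {T3}.
Parents of each child, excluding T6:
  T7: T4, T8, T9
  T0: T7, T9, T13
  T10: T4, T7, T8, T13
  T5: T3, T9, T13
  T11: T0, T1, T2, T4, T8
So the Markov blanket of T6 is {T0, T1, T2, T3, T4, T5, T7, T8, T9, T10, T11, T13}.

{T0, T1, T2, T3, T4, T5, T7, T8, T9, T10, T11, T13}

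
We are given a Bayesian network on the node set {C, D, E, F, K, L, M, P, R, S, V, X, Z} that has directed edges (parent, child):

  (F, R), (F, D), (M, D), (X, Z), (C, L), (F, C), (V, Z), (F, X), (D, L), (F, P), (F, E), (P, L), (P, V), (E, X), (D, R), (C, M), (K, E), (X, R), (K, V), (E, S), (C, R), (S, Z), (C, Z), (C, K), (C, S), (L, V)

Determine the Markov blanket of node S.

By definition, MB(S) is built from S's parents, S's children, and the co-parents of S.
S has parents C, E.
Ch(S) = {Z}.
Co-parents of S (other parents of its children):
  Z: C, V, X
Union: {C, E} ∪ {Z} ∪ {C, V, X} = {C, E, V, X, Z}.

{C, E, V, X, Z}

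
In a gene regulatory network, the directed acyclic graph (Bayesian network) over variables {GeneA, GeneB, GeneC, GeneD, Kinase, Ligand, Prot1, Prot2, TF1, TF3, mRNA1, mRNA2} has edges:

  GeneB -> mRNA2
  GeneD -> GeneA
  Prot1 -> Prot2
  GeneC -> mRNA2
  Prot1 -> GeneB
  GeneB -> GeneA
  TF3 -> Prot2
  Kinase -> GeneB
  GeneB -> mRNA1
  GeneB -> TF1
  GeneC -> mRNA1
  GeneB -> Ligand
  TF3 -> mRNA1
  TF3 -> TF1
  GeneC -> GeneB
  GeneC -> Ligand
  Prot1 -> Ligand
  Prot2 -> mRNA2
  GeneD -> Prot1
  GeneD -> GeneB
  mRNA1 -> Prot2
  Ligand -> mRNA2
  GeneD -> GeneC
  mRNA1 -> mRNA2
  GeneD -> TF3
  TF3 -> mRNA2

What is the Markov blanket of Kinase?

{GeneB, GeneC, GeneD, Prot1}

The Markov blanket of a node is its parents, its children, and the other parents of its children.
Pa(Kinase) = {}.
Children of Kinase: GeneB.
Other parents of Kinase's children:
  GeneB's other parents are GeneC, GeneD, Prot1.
Taking the union gives {GeneB, GeneC, GeneD, Prot1}.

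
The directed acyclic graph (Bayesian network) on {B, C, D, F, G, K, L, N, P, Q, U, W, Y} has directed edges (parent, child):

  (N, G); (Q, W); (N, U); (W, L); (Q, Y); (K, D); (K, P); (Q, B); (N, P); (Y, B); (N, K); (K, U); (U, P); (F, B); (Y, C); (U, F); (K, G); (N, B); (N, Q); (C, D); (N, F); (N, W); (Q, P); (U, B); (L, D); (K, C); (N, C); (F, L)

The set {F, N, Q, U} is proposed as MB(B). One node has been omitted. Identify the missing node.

Y

B's parents: F, N, Q, U, Y.
Ch(B) = {}.
With no children, B has no spouses; the co-parent set is empty.
MB(B) = {F, N, Q, U, Y}.
Comparing with the claimed set, Y is missing.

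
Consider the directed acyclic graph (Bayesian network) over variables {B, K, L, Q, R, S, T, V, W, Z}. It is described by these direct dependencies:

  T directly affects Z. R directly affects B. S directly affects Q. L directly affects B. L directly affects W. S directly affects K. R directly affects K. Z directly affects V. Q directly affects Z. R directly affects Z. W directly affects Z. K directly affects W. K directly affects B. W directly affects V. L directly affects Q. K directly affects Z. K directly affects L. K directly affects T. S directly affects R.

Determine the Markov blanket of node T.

T's children: Z.
Pa(T) = {K}.
Parents of each child, excluding T:
  parents(Z) \ {T} = {K, Q, R, W}.
So the Markov blanket of T is {K, Q, R, W, Z}.

{K, Q, R, W, Z}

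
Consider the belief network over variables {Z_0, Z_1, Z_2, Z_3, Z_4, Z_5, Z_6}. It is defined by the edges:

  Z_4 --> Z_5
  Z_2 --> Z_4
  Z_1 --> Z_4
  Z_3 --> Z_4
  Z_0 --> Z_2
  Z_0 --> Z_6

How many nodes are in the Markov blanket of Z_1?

3

Children of Z_1: Z_4.
Z_1 has no parents.
Co-parents of Z_1 (other parents of its children):
  Z_4's other parents are Z_2, Z_3.
MB(Z_1) = {Z_2, Z_3, Z_4}, which has 3 nodes.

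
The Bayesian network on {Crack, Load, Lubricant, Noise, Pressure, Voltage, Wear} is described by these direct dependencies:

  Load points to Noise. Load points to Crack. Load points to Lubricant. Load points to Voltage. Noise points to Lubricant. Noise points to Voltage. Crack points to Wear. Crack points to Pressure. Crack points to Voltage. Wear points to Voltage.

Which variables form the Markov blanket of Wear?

Recall MB(v) = parents ∪ children ∪ spouses, where spouses are the other parents of v's children.
Wear's parents: Crack.
Wear has child Voltage.
Other parents of Wear's children:
  Voltage's other parents are Crack, Load, Noise.
Union: {Crack} ∪ {Voltage} ∪ {Crack, Load, Noise} = {Crack, Load, Noise, Voltage}.

{Crack, Load, Noise, Voltage}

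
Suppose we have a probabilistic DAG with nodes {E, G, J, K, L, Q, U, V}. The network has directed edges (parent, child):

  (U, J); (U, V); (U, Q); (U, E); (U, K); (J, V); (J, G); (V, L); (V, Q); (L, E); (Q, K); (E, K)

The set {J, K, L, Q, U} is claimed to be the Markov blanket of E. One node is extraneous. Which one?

J

E's parents: L, U.
E's children: K.
Other parents of E's children:
  parents(K) \ {E} = {Q, U}.
MB(E) = {K, L, Q, U}.
J is neither a parent, child, nor co-parent of E, so it does not belong.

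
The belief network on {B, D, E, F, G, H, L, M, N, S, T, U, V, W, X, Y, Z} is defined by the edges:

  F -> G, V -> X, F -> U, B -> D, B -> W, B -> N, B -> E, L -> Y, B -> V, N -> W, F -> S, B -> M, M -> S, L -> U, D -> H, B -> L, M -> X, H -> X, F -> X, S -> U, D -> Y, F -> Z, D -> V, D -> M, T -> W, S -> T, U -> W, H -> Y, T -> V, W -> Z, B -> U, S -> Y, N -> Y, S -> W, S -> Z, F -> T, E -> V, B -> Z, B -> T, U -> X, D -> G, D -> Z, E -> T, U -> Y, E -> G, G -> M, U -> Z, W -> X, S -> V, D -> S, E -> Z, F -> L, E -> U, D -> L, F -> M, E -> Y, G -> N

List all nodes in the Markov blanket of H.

Pa(H) = {D}.
Children of H: X, Y.
Parents of each child, excluding H:
  parents(X) \ {H} = {F, M, U, V, W}.
  Y also has parents D, E, L, N, S, U.
Taking the union gives {D, E, F, L, M, N, S, U, V, W, X, Y}.

{D, E, F, L, M, N, S, U, V, W, X, Y}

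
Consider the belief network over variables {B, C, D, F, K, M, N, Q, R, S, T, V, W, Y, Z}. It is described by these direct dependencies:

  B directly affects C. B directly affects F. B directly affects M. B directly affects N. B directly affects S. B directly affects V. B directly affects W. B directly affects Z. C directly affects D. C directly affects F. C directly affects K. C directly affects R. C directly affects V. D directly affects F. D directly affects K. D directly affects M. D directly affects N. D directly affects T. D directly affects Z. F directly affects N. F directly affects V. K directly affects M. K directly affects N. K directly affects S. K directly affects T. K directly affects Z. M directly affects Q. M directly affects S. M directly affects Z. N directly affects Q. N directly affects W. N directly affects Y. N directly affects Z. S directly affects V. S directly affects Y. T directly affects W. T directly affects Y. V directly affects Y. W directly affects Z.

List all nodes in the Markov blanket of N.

{B, D, F, K, M, Q, S, T, V, W, Y, Z}

N has children Q, W, Y, Z.
Pa(N) = {B, D, F, K}.
For each child, the remaining parents (spouses of N):
  parents(Q) \ {N} = {M}.
  W also has parents B, T.
  parents(Y) \ {N} = {S, T, V}.
  parents(Z) \ {N} = {B, D, K, M, W}.
Union: {B, D, F, K} ∪ {Q, W, Y, Z} ∪ {B, D, K, M, S, T, V, W} = {B, D, F, K, M, Q, S, T, V, W, Y, Z}.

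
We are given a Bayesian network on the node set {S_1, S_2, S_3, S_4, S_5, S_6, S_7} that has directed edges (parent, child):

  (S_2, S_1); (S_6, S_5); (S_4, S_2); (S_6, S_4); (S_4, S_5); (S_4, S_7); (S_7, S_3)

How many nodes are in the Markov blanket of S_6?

The Markov blanket of a node is its parents, its children, and the other parents of its children.
S_6 has children S_4, S_5.
S_6's parents: none.
Parents of each child, excluding S_6:
  S_4: —
  S_5: S_4
MB(S_6) = {S_4, S_5}, which has 2 nodes.

2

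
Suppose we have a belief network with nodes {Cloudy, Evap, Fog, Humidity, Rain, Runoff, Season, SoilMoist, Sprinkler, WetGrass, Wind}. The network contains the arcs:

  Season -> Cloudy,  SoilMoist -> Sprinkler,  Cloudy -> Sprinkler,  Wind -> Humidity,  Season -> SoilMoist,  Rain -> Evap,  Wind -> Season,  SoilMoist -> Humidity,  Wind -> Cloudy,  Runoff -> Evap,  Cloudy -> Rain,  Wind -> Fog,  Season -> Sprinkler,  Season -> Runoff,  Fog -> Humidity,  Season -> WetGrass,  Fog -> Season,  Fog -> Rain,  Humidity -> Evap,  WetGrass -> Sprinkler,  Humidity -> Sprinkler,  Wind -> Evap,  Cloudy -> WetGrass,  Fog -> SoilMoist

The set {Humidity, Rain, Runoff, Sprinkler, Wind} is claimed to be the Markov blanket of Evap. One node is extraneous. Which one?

The Markov blanket of a node is its parents, its children, and the other parents of its children.
Pa(Evap) = {Humidity, Rain, Runoff, Wind}.
Evap's children: none.
With no children, Evap has no spouses; the co-parent set is empty.
MB(Evap) = {Humidity, Rain, Runoff, Wind}.
Sprinkler is neither a parent, child, nor co-parent of Evap, so it does not belong.

Sprinkler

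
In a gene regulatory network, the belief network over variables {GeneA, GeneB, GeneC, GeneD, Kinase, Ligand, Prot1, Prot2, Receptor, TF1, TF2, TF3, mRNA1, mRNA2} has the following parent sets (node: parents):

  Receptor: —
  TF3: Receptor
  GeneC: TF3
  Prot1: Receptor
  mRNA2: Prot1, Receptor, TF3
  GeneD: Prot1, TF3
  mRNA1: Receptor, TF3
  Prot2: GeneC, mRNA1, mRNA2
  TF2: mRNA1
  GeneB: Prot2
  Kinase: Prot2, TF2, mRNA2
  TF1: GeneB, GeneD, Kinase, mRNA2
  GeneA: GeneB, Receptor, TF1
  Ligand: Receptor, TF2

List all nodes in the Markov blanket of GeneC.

Recall MB(v) = parents ∪ children ∪ spouses, where spouses are the other parents of v's children.
GeneC's parents: TF3.
GeneC has child Prot2.
For each child, the remaining parents (spouses of GeneC):
  Prot2's other parents are mRNA1, mRNA2.
Union: {TF3} ∪ {Prot2} ∪ {mRNA1, mRNA2} = {Prot2, TF3, mRNA1, mRNA2}.

{Prot2, TF3, mRNA1, mRNA2}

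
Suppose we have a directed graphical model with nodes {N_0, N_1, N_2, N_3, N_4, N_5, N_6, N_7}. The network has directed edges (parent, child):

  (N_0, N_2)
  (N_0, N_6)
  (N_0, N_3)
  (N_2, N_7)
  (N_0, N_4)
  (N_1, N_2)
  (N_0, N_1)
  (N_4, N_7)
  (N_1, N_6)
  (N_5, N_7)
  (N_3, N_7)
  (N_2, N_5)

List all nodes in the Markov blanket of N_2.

{N_0, N_1, N_3, N_4, N_5, N_7}

By definition, MB(N_2) is built from N_2's parents, N_2's children, and the co-parents of N_2.
Pa(N_2) = {N_0, N_1}.
N_2 has children N_5, N_7.
Co-parents of N_2 (other parents of its children):
  N_5: —
  N_7: N_3, N_4, N_5
So the Markov blanket of N_2 is {N_0, N_1, N_3, N_4, N_5, N_7}.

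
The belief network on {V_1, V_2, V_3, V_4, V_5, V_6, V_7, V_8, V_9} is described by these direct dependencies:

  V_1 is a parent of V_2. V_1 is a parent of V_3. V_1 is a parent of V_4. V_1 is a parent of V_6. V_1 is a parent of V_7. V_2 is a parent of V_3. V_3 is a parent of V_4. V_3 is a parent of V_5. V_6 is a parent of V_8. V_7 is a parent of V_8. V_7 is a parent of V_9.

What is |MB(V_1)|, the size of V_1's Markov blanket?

5

The Markov blanket of a node is its parents, its children, and the other parents of its children.
Pa(V_1) = {}.
V_1's children: V_2, V_3, V_4, V_6, V_7.
Other parents of V_1's children:
  V_2: —
  V_3: V_2
  V_4: V_3
  V_6: —
  V_7: —
MB(V_1) = {V_2, V_3, V_4, V_6, V_7}, which has 5 nodes.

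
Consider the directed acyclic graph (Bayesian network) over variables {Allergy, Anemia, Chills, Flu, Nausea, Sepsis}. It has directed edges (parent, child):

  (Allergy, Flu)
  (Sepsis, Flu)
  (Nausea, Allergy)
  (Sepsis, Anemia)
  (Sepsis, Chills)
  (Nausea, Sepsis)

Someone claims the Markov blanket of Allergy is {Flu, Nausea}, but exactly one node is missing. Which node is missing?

Sepsis

Allergy has parent Nausea.
Children of Allergy: Flu.
Other parents of Allergy's children:
  parents(Flu) \ {Allergy} = {Sepsis}.
MB(Allergy) = {Flu, Nausea, Sepsis}.
Comparing with the claimed set, Sepsis is missing.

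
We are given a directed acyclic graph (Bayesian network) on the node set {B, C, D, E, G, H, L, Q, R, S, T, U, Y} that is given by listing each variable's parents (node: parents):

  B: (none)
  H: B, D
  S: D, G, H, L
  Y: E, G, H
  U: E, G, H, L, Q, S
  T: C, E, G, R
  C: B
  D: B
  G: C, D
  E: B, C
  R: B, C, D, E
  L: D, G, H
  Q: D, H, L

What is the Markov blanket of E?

{B, C, D, G, H, L, Q, R, S, T, U, Y}

Pa(E) = {B, C}.
E has children R, T, U, Y.
Parents of each child, excluding E:
  parents(R) \ {E} = {B, C, D}.
  T also has parents C, G, R.
  U's other parents are G, H, L, Q, S.
  Y also has parents G, H.
MB(E) = {B, C, D, G, H, L, Q, R, S, T, U, Y}.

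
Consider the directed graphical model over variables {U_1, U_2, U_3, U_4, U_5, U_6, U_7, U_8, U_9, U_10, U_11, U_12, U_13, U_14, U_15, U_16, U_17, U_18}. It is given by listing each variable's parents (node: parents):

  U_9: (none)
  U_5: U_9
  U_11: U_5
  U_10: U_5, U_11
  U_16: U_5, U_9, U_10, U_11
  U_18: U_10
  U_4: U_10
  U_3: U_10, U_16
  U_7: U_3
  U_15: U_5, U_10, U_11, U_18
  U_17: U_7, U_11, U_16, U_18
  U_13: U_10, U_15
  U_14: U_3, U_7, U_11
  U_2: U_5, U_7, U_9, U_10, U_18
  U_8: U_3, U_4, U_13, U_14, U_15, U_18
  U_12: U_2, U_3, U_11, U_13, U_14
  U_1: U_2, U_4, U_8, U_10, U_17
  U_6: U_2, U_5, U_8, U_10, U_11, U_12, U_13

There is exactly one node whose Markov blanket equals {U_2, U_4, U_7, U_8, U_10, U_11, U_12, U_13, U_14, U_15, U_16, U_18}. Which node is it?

U_3

The target node must have every member of {U_2, U_4, U_7, U_8, U_10, U_11, U_12, U_13, U_14, U_15, U_16, U_18} as a parent, child, or co-parent, and no others.
Parents of U_3: U_10, U_16; children: U_7, U_8, U_12, U_14; co-parents: U_2, U_4, U_7, U_11, U_13, U_14, U_15, U_18.
These exactly cover the given set, so the node is U_3.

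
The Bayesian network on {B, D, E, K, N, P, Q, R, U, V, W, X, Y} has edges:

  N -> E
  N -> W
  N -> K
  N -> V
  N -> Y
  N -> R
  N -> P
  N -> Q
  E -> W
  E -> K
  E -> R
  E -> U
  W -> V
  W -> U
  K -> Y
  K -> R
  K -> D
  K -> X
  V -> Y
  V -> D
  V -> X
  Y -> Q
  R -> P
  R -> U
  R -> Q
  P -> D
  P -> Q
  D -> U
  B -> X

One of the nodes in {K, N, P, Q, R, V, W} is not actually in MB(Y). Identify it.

By definition, MB(Y) is built from Y's parents, Y's children, and the co-parents of Y.
Pa(Y) = {K, N, V}.
Y's children: Q.
Other parents of Y's children:
  Q: N, P, R
MB(Y) = {K, N, P, Q, R, V}.
W is neither a parent, child, nor co-parent of Y, so it does not belong.

W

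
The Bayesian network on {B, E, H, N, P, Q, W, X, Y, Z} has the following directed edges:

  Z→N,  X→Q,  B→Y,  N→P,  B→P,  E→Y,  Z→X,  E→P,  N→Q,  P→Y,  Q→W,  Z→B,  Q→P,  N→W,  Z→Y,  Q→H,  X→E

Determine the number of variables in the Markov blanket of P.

6

Children of P: Y.
P has parents B, E, N, Q.
Co-parents of P (other parents of its children):
  Y: B, E, Z
MB(P) = {B, E, N, Q, Y, Z}, which has 6 nodes.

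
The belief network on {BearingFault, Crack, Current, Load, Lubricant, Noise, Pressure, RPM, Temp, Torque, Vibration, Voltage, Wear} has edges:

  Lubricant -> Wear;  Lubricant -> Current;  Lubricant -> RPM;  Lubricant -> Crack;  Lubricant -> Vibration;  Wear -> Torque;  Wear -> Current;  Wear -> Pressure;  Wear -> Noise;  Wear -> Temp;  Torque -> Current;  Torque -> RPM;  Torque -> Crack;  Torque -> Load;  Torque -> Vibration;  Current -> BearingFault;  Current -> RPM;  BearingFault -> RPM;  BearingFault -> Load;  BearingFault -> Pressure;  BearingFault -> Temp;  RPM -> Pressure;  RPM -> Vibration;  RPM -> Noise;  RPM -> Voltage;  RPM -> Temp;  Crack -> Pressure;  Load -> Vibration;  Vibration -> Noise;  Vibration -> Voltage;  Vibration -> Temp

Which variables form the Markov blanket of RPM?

RPM's parents: BearingFault, Current, Lubricant, Torque.
Ch(RPM) = {Noise, Pressure, Temp, Vibration, Voltage}.
For each child, the remaining parents (spouses of RPM):
  parents(Pressure) \ {RPM} = {BearingFault, Crack, Wear}.
  parents(Vibration) \ {RPM} = {Load, Lubricant, Torque}.
  Noise's other parents are Vibration, Wear.
  Voltage's other parent is Vibration.
  parents(Temp) \ {RPM} = {BearingFault, Vibration, Wear}.
MB(RPM) = {BearingFault, Crack, Current, Load, Lubricant, Noise, Pressure, Temp, Torque, Vibration, Voltage, Wear}.

{BearingFault, Crack, Current, Load, Lubricant, Noise, Pressure, Temp, Torque, Vibration, Voltage, Wear}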